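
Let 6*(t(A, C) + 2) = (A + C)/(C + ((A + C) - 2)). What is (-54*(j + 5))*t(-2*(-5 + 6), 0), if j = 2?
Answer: 1449/2 ≈ 724.50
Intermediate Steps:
t(A, C) = -2 + (A + C)/(6*(-2 + A + 2*C)) (t(A, C) = -2 + ((A + C)/(C + ((A + C) - 2)))/6 = -2 + ((A + C)/(C + (-2 + A + C)))/6 = -2 + ((A + C)/(-2 + A + 2*C))/6 = -2 + (A + C)/(6*(-2 + A + 2*C)))
(-54*(j + 5))*t(-2*(-5 + 6), 0) = (-54*(2 + 5))*((24 - 23*0 - (-22)*(-5 + 6))/(6*(-2 - 2*(-5 + 6) + 2*0))) = (-54*7)*((24 + 0 - (-22))/(6*(-2 - 2*1 + 0))) = (-9*42)*((24 + 0 - 11*(-2))/(6*(-2 - 2 + 0))) = -63*(24 + 0 + 22)/(-4) = -63*(-1)*46/4 = -378*(-23/12) = 1449/2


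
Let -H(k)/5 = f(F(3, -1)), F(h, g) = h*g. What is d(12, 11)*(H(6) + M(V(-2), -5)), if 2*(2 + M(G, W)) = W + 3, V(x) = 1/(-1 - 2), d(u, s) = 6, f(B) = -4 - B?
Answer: 12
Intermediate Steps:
F(h, g) = g*h
H(k) = 5 (H(k) = -5*(-4 - (-1)*3) = -5*(-4 - 1*(-3)) = -5*(-4 + 3) = -5*(-1) = 5)
V(x) = -⅓ (V(x) = 1/(-3) = -⅓)
M(G, W) = -½ + W/2 (M(G, W) = -2 + (W + 3)/2 = -2 + (3 + W)/2 = -2 + (3/2 + W/2) = -½ + W/2)
d(12, 11)*(H(6) + M(V(-2), -5)) = 6*(5 + (-½ + (½)*(-5))) = 6*(5 + (-½ - 5/2)) = 6*(5 - 3) = 6*2 = 12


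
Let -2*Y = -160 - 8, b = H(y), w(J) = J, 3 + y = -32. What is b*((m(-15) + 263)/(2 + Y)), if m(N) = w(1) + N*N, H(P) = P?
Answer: -17115/86 ≈ -199.01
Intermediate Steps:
y = -35 (y = -3 - 32 = -35)
m(N) = 1 + N² (m(N) = 1 + N*N = 1 + N²)
b = -35
Y = 84 (Y = -(-160 - 8)/2 = -½*(-168) = 84)
b*((m(-15) + 263)/(2 + Y)) = -35*((1 + (-15)²) + 263)/(2 + 84) = -35*((1 + 225) + 263)/86 = -35*(226 + 263)/86 = -17115/86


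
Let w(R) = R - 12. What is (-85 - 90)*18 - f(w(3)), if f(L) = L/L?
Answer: -3151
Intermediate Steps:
w(R) = -12 + R
f(L) = 1
(-85 - 90)*18 - f(w(3)) = (-85 - 90)*18 - 1*1 = -175*18 - 1 = -3150 - 1 = -3151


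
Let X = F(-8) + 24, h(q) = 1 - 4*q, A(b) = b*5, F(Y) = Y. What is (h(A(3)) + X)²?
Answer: 1849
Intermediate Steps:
A(b) = 5*b
h(q) = 1 - 4*q
X = 16 (X = -8 + 24 = 16)
(h(A(3)) + X)² = ((1 - 20*3) + 16)² = ((1 - 4*15) + 16)² = ((1 - 60) + 16)² = (-59 + 16)² = (-43)² = 1849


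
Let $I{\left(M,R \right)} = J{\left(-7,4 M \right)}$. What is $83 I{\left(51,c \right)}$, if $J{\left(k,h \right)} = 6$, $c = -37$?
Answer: $498$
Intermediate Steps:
$I{\left(M,R \right)} = 6$
$83 I{\left(51,c \right)} = 83 \cdot 6 = 498$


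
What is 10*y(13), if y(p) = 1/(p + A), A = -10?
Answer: 10/3 ≈ 3.3333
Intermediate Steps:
y(p) = 1/(-10 + p) (y(p) = 1/(p - 10) = 1/(-10 + p))
10*y(13) = 10/(-10 + 13) = 10/3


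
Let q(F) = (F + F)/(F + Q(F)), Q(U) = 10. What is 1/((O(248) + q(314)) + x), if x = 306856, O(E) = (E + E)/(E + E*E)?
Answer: 6723/2063005973 ≈ 3.2588e-6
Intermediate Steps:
q(F) = 2*F/(10 + F) (q(F) = (F + F)/(F + 10) = (2*F)/(10 + F) = 2*F/(10 + F))
O(E) = 2*E/(E + E²) (O(E) = (2*E)/(E + E²) = 2*E/(E + E²))
1/((O(248) + q(314)) + x) = 1/((2/(1 + 248) + 2*314/(10 + 314)) + 306856) = 1/((2/249 + 2*314/324) + 306856) = 1/((2*(1/249) + 2*314*(1/324)) + 306856) = 1/((2/249 + 157/81) + 306856) = 1/(13085/6723 + 306856) = 1/(2063005973/6723) = 6723/2063005973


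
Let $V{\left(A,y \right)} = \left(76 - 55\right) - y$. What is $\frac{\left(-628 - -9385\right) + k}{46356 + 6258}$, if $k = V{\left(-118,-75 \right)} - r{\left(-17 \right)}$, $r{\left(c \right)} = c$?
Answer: $\frac{4435}{26307} \approx 0.16859$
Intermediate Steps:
$V{\left(A,y \right)} = 21 - y$ ($V{\left(A,y \right)} = \left(76 - 55\right) - y = 21 - y$)
$k = 113$ ($k = \left(21 - -75\right) - -17 = \left(21 + 75\right) + 17 = 96 + 17 = 113$)
$\frac{\left(-628 - -9385\right) + k}{46356 + 6258} = \frac{\left(-628 - -9385\right) + 113}{46356 + 6258} = \frac{\left(-628 + 9385\right) + 113}{52614} = \left(8757 + 113\right) \frac{1}{52614} = 8870 \cdot \frac{1}{52614} = \frac{4435}{26307}$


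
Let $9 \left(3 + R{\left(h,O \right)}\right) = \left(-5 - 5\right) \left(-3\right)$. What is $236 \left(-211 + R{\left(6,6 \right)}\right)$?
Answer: $- \frac{149152}{3} \approx -49717.0$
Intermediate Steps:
$R{\left(h,O \right)} = \frac{1}{3}$ ($R{\left(h,O \right)} = -3 + \frac{\left(-5 - 5\right) \left(-3\right)}{9} = -3 + \frac{\left(-10\right) \left(-3\right)}{9} = -3 + \frac{1}{9} \cdot 30 = -3 + \frac{10}{3} = \frac{1}{3}$)
$236 \left(-211 + R{\left(6,6 \right)}\right) = 236 \left(-211 + \frac{1}{3}\right) = 236 \left(- \frac{632}{3}\right) = - \frac{149152}{3}$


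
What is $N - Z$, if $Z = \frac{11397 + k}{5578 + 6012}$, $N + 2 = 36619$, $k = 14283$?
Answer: $\frac{42436535}{1159} \approx 36615.0$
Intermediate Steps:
$N = 36617$ ($N = -2 + 36619 = 36617$)
$Z = \frac{2568}{1159}$ ($Z = \frac{11397 + 14283}{5578 + 6012} = \frac{25680}{11590} = 25680 \cdot \frac{1}{11590} = \frac{2568}{1159} \approx 2.2157$)
$N - Z = 36617 - \frac{2568}{1159} = \frac{42436535}{1159}$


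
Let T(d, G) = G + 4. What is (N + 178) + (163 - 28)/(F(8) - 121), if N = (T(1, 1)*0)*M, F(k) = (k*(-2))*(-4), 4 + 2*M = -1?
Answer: 3337/19 ≈ 175.63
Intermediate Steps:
M = -5/2 (M = -2 + (½)*(-1) = -2 - ½ = -5/2 ≈ -2.5000)
T(d, G) = 4 + G
F(k) = 8*k (F(k) = -2*k*(-4) = 8*k)
N = 0 (N = ((4 + 1)*0)*(-5/2) = (5*0)*(-5/2) = 0*(-5/2) = 0)
(N + 178) + (163 - 28)/(F(8) - 121) = (0 + 178) + (163 - 28)/(8*8 - 121) = 178 + 135/(64 - 121) = 178 + 135/(-57) = 178 + 135*(-1/57) = 178 - 45/19 = 3337/19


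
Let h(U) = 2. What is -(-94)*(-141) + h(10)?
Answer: -13252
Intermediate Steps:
-(-94)*(-141) + h(10) = -(-94)*(-141) + 2 = -94*141 + 2 = -13254 + 2 = -13252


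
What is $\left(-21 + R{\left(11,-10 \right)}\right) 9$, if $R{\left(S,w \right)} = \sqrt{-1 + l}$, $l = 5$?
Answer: $-171$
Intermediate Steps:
$R{\left(S,w \right)} = 2$ ($R{\left(S,w \right)} = \sqrt{-1 + 5} = \sqrt{4} = 2$)
$\left(-21 + R{\left(11,-10 \right)}\right) 9 = \left(-21 + 2\right) 9 = \left(-19\right) 9 = -171$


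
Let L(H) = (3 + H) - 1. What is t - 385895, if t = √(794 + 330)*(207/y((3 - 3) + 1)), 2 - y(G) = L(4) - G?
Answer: -385895 - 138*√281 ≈ -3.8821e+5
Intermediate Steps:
L(H) = 2 + H
y(G) = -4 + G (y(G) = 2 - ((2 + 4) - G) = 2 - (6 - G) = 2 + (-6 + G) = -4 + G)
t = -138*√281 (t = √(794 + 330)*(207/(-4 + ((3 - 3) + 1))) = √1124*(207/(-4 + (0 + 1))) = (2*√281)*(207/(-4 + 1)) = (2*√281)*(207/(-3)) = (2*√281)*(207*(-⅓)) = (2*√281)*(-69) = -138*√281 ≈ -2313.3)
t - 385895 = -138*√281 - 385895 = -385895 - 138*√281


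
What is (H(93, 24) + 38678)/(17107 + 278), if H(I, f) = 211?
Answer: 12963/5795 ≈ 2.2369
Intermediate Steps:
(H(93, 24) + 38678)/(17107 + 278) = (211 + 38678)/(17107 + 278) = 38889/17385 = 38889*(1/17385) = 12963/5795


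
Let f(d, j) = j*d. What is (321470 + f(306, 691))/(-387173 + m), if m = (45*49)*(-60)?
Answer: -532916/519473 ≈ -1.0259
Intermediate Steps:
f(d, j) = d*j
m = -132300 (m = 2205*(-60) = -132300)
(321470 + f(306, 691))/(-387173 + m) = (321470 + 306*691)/(-387173 - 132300) = (321470 + 211446)/(-519473) = 532916*(-1/519473) = -532916/519473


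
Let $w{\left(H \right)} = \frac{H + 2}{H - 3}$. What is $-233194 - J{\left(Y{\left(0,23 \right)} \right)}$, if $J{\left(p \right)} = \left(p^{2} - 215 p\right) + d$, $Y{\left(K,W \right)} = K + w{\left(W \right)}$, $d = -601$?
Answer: $- \frac{3717213}{16} \approx -2.3233 \cdot 10^{5}$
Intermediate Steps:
$w{\left(H \right)} = \frac{2 + H}{-3 + H}$
$Y{\left(K,W \right)} = K + \frac{2 + W}{-3 + W}$
$J{\left(p \right)} = -601 + p^{2} - 215 p$ ($J{\left(p \right)} = \left(p^{2} - 215 p\right) - 601 = -601 + p^{2} - 215 p$)
$-233194 - J{\left(Y{\left(0,23 \right)} \right)} = -233194 - \left(-601 + \left(\frac{2 + 23 + 0 \left(-3 + 23\right)}{-3 + 23}\right)^{2} - 215 \frac{2 + 23 + 0 \left(-3 + 23\right)}{-3 + 23}\right) = -233194 - \left(-601 + \left(\frac{2 + 23 + 0 \cdot 20}{20}\right)^{2} - 215 \frac{2 + 23 + 0 \cdot 20}{20}\right) = -233194 - \left(-601 + \left(\frac{2 + 23 + 0}{20}\right)^{2} - 215 \frac{2 + 23 + 0}{20}\right) = -233194 - \left(-601 + \left(\frac{1}{20} \cdot 25\right)^{2} - 215 \cdot \frac{1}{20} \cdot 25\right) = -233194 - \left(-601 + \left(\frac{5}{4}\right)^{2} - \frac{1075}{4}\right) = -233194 - \left(-601 + \frac{25}{16} - \frac{1075}{4}\right) = -233194 - - \frac{13891}{16} = -233194 + \frac{13891}{16} = - \frac{3717213}{16}$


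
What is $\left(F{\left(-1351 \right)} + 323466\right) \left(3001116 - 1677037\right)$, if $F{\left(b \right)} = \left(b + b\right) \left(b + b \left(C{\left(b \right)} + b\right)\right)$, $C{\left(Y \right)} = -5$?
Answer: $-6548856658784276$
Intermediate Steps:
$F{\left(b \right)} = 2 b \left(b + b \left(-5 + b\right)\right)$ ($F{\left(b \right)} = \left(b + b\right) \left(b + b \left(-5 + b\right)\right) = 2 b \left(b + b \left(-5 + b\right)\right)$)
$\left(F{\left(-1351 \right)} + 323466\right) \left(3001116 - 1677037\right) = \left(2 \left(-1351\right)^{2} \left(-4 - 1351\right) + 323466\right) \left(3001116 - 1677037\right) = \left(2 \cdot 1825201 \left(-1355\right) + 323466\right) 1324079 = \left(-4946294710 + 323466\right) 1324079 = \left(-4945971244\right) 1324079 = -6548856658784276$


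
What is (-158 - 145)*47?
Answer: -14241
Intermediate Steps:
(-158 - 145)*47 = -303*47 = -14241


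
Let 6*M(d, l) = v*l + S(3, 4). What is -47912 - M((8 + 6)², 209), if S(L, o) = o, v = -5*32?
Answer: -127018/3 ≈ -42339.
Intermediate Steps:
v = -160
M(d, l) = ⅔ - 80*l/3 (M(d, l) = (-160*l + 4)/6 = (4 - 160*l)/6 = ⅔ - 80*l/3)
-47912 - M((8 + 6)², 209) = -47912 - (⅔ - 80/3*209) = -47912 - (⅔ - 16720/3) = -47912 - 1*(-16718/3) = -47912 + 16718/3 = -127018/3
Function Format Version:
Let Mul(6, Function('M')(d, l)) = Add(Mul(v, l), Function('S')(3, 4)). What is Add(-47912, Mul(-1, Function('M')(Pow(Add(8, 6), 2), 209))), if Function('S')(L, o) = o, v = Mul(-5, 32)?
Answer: Rational(-127018, 3) ≈ -42339.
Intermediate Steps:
v = -160
Function('M')(d, l) = Add(Rational(2, 3), Mul(Rational(-80, 3), l)) (Function('M')(d, l) = Mul(Rational(1, 6), Add(Mul(-160, l), 4)) = Mul(Rational(1, 6), Add(4, Mul(-160, l))) = Add(Rational(2, 3), Mul(Rational(-80, 3), l)))
Add(-47912, Mul(-1, Function('M')(Pow(Add(8, 6), 2), 209))) = Add(-47912, Mul(-1, Add(Rational(2, 3), Mul(Rational(-80, 3), 209)))) = Add(-47912, Mul(-1, Add(Rational(2, 3), Rational(-16720, 3)))) = Add(-47912, Mul(-1, Rational(-16718, 3))) = Add(-47912, Rational(16718, 3)) = Rational(-127018, 3)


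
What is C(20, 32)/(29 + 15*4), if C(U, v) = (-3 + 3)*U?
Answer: 0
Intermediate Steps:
C(U, v) = 0 (C(U, v) = 0*U = 0)
C(20, 32)/(29 + 15*4) = 0/(29 + 15*4) = 0/(29 + 60) = 0/89 = 0*(1/89) = 0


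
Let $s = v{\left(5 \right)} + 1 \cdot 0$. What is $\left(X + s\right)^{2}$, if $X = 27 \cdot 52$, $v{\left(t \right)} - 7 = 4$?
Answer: $2002225$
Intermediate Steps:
$v{\left(t \right)} = 11$ ($v{\left(t \right)} = 7 + 4 = 11$)
$X = 1404$
$s = 11$ ($s = 11 + 1 \cdot 0 = 11 + 0 = 11$)
$\left(X + s\right)^{2} = \left(1404 + 11\right)^{2} = 1415^{2} = 2002225$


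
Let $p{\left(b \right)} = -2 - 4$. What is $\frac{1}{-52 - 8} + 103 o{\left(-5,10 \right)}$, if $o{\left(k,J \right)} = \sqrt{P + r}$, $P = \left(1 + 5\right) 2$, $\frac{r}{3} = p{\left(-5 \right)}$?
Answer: $- \frac{1}{60} + 103 i \sqrt{6} \approx -0.016667 + 252.3 i$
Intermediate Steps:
$p{\left(b \right)} = -6$ ($p{\left(b \right)} = -2 - 4 = -6$)
$r = -18$ ($r = 3 \left(-6\right) = -18$)
$P = 12$ ($P = 6 \cdot 2 = 12$)
$o{\left(k,J \right)} = i \sqrt{6}$ ($o{\left(k,J \right)} = \sqrt{12 - 18} = \sqrt{-6} = i \sqrt{6}$)
$\frac{1}{-52 - 8} + 103 o{\left(-5,10 \right)} = \frac{1}{-52 - 8} + 103 i \sqrt{6} = \frac{1}{-60} + 103 i \sqrt{6} = - \frac{1}{60} + 103 i \sqrt{6}$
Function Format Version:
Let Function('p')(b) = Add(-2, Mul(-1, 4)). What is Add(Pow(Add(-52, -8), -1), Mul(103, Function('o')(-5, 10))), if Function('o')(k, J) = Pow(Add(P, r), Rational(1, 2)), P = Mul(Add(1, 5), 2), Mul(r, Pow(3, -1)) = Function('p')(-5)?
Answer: Add(Rational(-1, 60), Mul(103, I, Pow(6, Rational(1, 2)))) ≈ Add(-0.016667, Mul(252.30, I))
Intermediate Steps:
Function('p')(b) = -6 (Function('p')(b) = Add(-2, -4) = -6)
r = -18 (r = Mul(3, -6) = -18)
P = 12 (P = Mul(6, 2) = 12)
Function('o')(k, J) = Mul(I, Pow(6, Rational(1, 2))) (Function('o')(k, J) = Pow(Add(12, -18), Rational(1, 2)) = Pow(-6, Rational(1, 2)) = Mul(I, Pow(6, Rational(1, 2))))
Add(Pow(Add(-52, -8), -1), Mul(103, Function('o')(-5, 10))) = Add(Pow(Add(-52, -8), -1), Mul(103, Mul(I, Pow(6, Rational(1, 2))))) = Add(Pow(-60, -1), Mul(103, I, Pow(6, Rational(1, 2)))) = Add(Rational(-1, 60), Mul(103, I, Pow(6, Rational(1, 2))))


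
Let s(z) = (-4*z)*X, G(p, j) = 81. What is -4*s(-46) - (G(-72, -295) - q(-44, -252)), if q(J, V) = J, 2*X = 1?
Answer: -493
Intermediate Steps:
X = ½ (X = (½)*1 = ½ ≈ 0.50000)
s(z) = -2*z (s(z) = -4*z*(½) = -2*z)
-4*s(-46) - (G(-72, -295) - q(-44, -252)) = -(-8)*(-46) - (81 - 1*(-44)) = -4*92 - (81 + 44) = -368 - 1*125 = -368 - 125 = -493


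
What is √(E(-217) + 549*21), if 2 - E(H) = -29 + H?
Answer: √11777 ≈ 108.52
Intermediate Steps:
E(H) = 31 - H (E(H) = 2 - (-29 + H) = 2 + (29 - H) = 31 - H)
√(E(-217) + 549*21) = √((31 - 1*(-217)) + 549*21) = √((31 + 217) + 11529) = √(248 + 11529) = √11777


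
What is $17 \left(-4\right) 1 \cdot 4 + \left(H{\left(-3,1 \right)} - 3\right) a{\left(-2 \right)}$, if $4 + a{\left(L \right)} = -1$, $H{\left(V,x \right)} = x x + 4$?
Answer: $-282$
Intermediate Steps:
$H{\left(V,x \right)} = 4 + x^{2}$ ($H{\left(V,x \right)} = x^{2} + 4 = 4 + x^{2}$)
$a{\left(L \right)} = -5$ ($a{\left(L \right)} = -4 - 1 = -5$)
$17 \left(-4\right) 1 \cdot 4 + \left(H{\left(-3,1 \right)} - 3\right) a{\left(-2 \right)} = 17 \left(-4\right) 1 \cdot 4 + \left(\left(4 + 1^{2}\right) - 3\right) \left(-5\right) = 17 \left(\left(-4\right) 4\right) + \left(\left(4 + 1\right) - 3\right) \left(-5\right) = 17 \left(-16\right) + \left(5 - 3\right) \left(-5\right) = -272 + 2 \left(-5\right) = -272 - 10 = -282$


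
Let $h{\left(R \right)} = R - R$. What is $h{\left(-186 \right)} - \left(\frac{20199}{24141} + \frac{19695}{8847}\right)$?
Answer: $- \frac{72684172}{23730603} \approx -3.0629$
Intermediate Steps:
$h{\left(R \right)} = 0$
$h{\left(-186 \right)} - \left(\frac{20199}{24141} + \frac{19695}{8847}\right) = 0 - \left(\frac{20199}{24141} + \frac{19695}{8847}\right) = 0 - \left(20199 \cdot \frac{1}{24141} + 19695 \cdot \frac{1}{8847}\right) = 0 - \left(\frac{6733}{8047} + \frac{6565}{2949}\right) = 0 - \frac{72684172}{23730603} = - \frac{72684172}{23730603}$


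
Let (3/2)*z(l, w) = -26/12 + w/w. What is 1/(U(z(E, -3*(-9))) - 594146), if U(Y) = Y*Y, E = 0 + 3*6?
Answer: -81/48125777 ≈ -1.6831e-6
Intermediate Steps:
E = 18 (E = 0 + 18 = 18)
z(l, w) = -7/9 (z(l, w) = 2*(-26/12 + w/w)/3 = 2*(-26*1/12 + 1)/3 = 2*(-13/6 + 1)/3 = (⅔)*(-7/6) = -7/9)
U(Y) = Y²
1/(U(z(E, -3*(-9))) - 594146) = 1/((-7/9)² - 594146) = 1/(49/81 - 594146) = 1/(-48125777/81) = -81/48125777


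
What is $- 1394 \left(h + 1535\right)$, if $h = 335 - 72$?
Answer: $-2506412$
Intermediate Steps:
$h = 263$ ($h = 335 - 72 = 263$)
$- 1394 \left(h + 1535\right) = - 1394 \left(263 + 1535\right) = \left(-1394\right) 1798 = -2506412$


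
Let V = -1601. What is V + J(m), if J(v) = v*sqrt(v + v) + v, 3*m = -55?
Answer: -4858/3 - 55*I*sqrt(330)/9 ≈ -1619.3 - 111.01*I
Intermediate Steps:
m = -55/3 (m = (1/3)*(-55) = -55/3 ≈ -18.333)
J(v) = v + sqrt(2)*v**(3/2) (J(v) = v*sqrt(2*v) + v = v*(sqrt(2)*sqrt(v)) + v = sqrt(2)*v**(3/2) + v = v + sqrt(2)*v**(3/2))
V + J(m) = -1601 + (-55/3 + sqrt(2)*(-55/3)**(3/2)) = -1601 + (-55/3 + sqrt(2)*(-55*I*sqrt(165)/9)) = -1601 + (-55/3 - 55*I*sqrt(330)/9) = -4858/3 - 55*I*sqrt(330)/9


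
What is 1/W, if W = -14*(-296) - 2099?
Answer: 1/2045 ≈ 0.00048900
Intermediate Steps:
W = 2045 (W = 4144 - 2099 = 2045)
1/W = 1/2045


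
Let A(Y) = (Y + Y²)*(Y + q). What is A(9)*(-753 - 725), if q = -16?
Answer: 931140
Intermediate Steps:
A(Y) = (-16 + Y)*(Y + Y²) (A(Y) = (Y + Y²)*(Y - 16) = (Y + Y²)*(-16 + Y) = (-16 + Y)*(Y + Y²))
A(9)*(-753 - 725) = (9*(-16 + 9² - 15*9))*(-753 - 725) = (9*(-16 + 81 - 135))*(-1478) = (9*(-70))*(-1478) = -630*(-1478) = 931140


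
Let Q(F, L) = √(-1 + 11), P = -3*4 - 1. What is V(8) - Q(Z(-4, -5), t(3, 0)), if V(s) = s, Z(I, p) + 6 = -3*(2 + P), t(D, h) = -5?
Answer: 8 - √10 ≈ 4.8377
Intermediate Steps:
P = -13 (P = -12 - 1 = -13)
Z(I, p) = 27 (Z(I, p) = -6 - 3*(2 - 13) = -6 - 3*(-11) = -6 + 33 = 27)
Q(F, L) = √10
V(8) - Q(Z(-4, -5), t(3, 0)) = 8 - √10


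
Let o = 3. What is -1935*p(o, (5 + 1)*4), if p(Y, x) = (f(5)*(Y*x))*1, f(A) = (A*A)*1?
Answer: -3483000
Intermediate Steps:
f(A) = A² (f(A) = A²*1 = A²)
p(Y, x) = 25*Y*x (p(Y, x) = (5²*(Y*x))*1 = (25*(Y*x))*1 = (25*Y*x)*1 = 25*Y*x)
-1935*p(o, (5 + 1)*4) = -48375*3*(5 + 1)*4 = -48375*3*6*4 = -48375*3*24 = -1935*1800 = -3483000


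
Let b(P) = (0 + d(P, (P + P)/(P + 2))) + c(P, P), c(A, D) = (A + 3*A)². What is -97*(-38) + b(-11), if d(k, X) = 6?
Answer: 5628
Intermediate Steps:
c(A, D) = 16*A² (c(A, D) = (4*A)² = 16*A²)
b(P) = 6 + 16*P² (b(P) = (0 + 6) + 16*P² = 6 + 16*P²)
-97*(-38) + b(-11) = -97*(-38) + (6 + 16*(-11)²) = 3686 + (6 + 16*121) = 3686 + (6 + 1936) = 3686 + 1942 = 5628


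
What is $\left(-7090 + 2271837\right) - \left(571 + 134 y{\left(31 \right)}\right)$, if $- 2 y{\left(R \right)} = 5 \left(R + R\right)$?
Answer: $2284946$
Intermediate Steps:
$y{\left(R \right)} = - 5 R$ ($y{\left(R \right)} = - \frac{5 \left(R + R\right)}{2} = - \frac{5 \cdot 2 R}{2} = - \frac{10 R}{2} = - 5 R$)
$\left(-7090 + 2271837\right) - \left(571 + 134 y{\left(31 \right)}\right) = \left(-7090 + 2271837\right) - \left(571 + 134 \left(\left(-5\right) 31\right)\right) = 2264747 - -20199 = 2264747 + \left(20770 - 571\right) = 2264747 + 20199 = 2284946$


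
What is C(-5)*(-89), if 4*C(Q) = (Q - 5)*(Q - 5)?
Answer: -2225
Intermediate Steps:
C(Q) = (-5 + Q)**2/4 (C(Q) = ((Q - 5)*(Q - 5))/4 = ((-5 + Q)*(-5 + Q))/4 = (-5 + Q)**2/4)
C(-5)*(-89) = ((-5 - 5)**2/4)*(-89) = ((1/4)*(-10)**2)*(-89) = ((1/4)*100)*(-89) = 25*(-89) = -2225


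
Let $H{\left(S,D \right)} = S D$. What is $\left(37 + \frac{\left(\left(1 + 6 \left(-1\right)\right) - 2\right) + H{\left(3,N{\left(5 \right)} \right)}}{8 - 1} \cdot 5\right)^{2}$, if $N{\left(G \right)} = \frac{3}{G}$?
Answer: $\frac{54289}{49} \approx 1107.9$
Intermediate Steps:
$H{\left(S,D \right)} = D S$
$\left(37 + \frac{\left(\left(1 + 6 \left(-1\right)\right) - 2\right) + H{\left(3,N{\left(5 \right)} \right)}}{8 - 1} \cdot 5\right)^{2} = \left(37 + \frac{\left(\left(1 + 6 \left(-1\right)\right) - 2\right) + \frac{3}{5} \cdot 3}{8 - 1} \cdot 5\right)^{2} = \left(37 + \frac{\left(\left(1 - 6\right) - 2\right) + 3 \cdot \frac{1}{5} \cdot 3}{7} \cdot 5\right)^{2} = \left(37 + \left(\left(-5 - 2\right) + \frac{3}{5} \cdot 3\right) \frac{1}{7} \cdot 5\right)^{2} = \left(37 + \left(-7 + \frac{9}{5}\right) \frac{1}{7} \cdot 5\right)^{2} = \left(37 + \left(- \frac{26}{5}\right) \frac{1}{7} \cdot 5\right)^{2} = \left(37 - \frac{26}{7}\right)^{2} = \left(\frac{233}{7}\right)^{2} = \frac{54289}{49}$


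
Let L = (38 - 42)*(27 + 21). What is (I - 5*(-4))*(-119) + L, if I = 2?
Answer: -2810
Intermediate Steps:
L = -192 (L = -4*48 = -192)
(I - 5*(-4))*(-119) + L = (2 - 5*(-4))*(-119) - 192 = (2 + 20)*(-119) - 192 = 22*(-119) - 192 = -2618 - 192 = -2810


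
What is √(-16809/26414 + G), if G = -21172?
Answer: I*√14772135605038/26414 ≈ 145.51*I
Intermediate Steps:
√(-16809/26414 + G) = √(-16809/26414 - 21172) = √(-559254017/26414) = I*√14772135605038/26414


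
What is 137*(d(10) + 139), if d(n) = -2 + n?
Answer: 20139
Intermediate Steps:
137*(d(10) + 139) = 137*((-2 + 10) + 139) = 137*(8 + 139) = 137*147 = 20139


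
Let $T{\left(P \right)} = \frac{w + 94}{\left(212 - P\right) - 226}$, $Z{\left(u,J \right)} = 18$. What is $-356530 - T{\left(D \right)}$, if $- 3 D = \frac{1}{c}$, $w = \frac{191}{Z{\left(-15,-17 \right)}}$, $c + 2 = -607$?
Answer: $- \frac{18238979491}{51158} \approx -3.5652 \cdot 10^{5}$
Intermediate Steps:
$c = -609$ ($c = -2 - 607 = -609$)
$w = \frac{191}{18} \approx 10.611$
$D = \frac{1}{1827}$ ($D = - \frac{1}{3 \left(-609\right)} = \left(- \frac{1}{3}\right) \left(- \frac{1}{609}\right) = \frac{1}{1827} \approx 0.00054735$)
$T{\left(P \right)} = \frac{1883}{18 \left(-14 - P\right)}$ ($T{\left(P \right)} = \frac{\frac{191}{18} + 94}{\left(212 - P\right) - 226} = \frac{1883}{18 \left(-14 - P\right)}$)
$-356530 - T{\left(D \right)} = -356530 - - \frac{1883}{252 + 18 \cdot \frac{1}{1827}} = -356530 - - \frac{1883}{252 + \frac{2}{203}} = -356530 - - \frac{1883}{\frac{51158}{203}} = -356530 - \left(-1883\right) \frac{203}{51158} = -356530 - - \frac{382249}{51158} = -356530 + \frac{382249}{51158} = - \frac{18238979491}{51158}$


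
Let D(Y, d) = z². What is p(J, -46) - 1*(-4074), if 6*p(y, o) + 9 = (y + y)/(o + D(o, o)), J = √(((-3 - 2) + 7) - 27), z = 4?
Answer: 8145/2 - I/18 ≈ 4072.5 - 0.055556*I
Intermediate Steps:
J = 5*I (J = √((-5 + 7) - 27) = √(2 - 27) = √(-25) = 5*I ≈ 5.0*I)
D(Y, d) = 16 (D(Y, d) = 4² = 16)
p(y, o) = -3/2 + y/(3*(16 + o)) (p(y, o) = -3/2 + ((y + y)/(o + 16))/6 = -3/2 + ((2*y)/(16 + o))/6 = -3/2 + (2*y/(16 + o))/6 = -3/2 + y/(3*(16 + o)))
p(J, -46) - 1*(-4074) = (-144 - 9*(-46) + 2*(5*I))/(6*(16 - 46)) - 1*(-4074) = (⅙)*(-144 + 414 + 10*I)/(-30) + 4074 = (⅙)*(-1/30)*(270 + 10*I) + 4074 = (-3/2 - I/18) + 4074 = 8145/2 - I/18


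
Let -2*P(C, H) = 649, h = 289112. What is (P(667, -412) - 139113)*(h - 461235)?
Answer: 48000801625/2 ≈ 2.4000e+10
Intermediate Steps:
P(C, H) = -649/2 (P(C, H) = -½*649 = -649/2)
(P(667, -412) - 139113)*(h - 461235) = (-649/2 - 139113)*(289112 - 461235) = -278875/2*(-172123) = 48000801625/2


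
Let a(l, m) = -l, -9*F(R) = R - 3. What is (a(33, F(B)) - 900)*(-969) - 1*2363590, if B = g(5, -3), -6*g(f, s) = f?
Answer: -1459513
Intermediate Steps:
g(f, s) = -f/6
B = -⅚ (B = -⅙*5 = -⅚ ≈ -0.83333)
F(R) = ⅓ - R/9 (F(R) = -(R - 3)/9 = -(-3 + R)/9 = ⅓ - R/9)
(a(33, F(B)) - 900)*(-969) - 1*2363590 = (-1*33 - 900)*(-969) - 1*2363590 = (-33 - 900)*(-969) - 2363590 = -933*(-969) - 2363590 = 904077 - 2363590 = -1459513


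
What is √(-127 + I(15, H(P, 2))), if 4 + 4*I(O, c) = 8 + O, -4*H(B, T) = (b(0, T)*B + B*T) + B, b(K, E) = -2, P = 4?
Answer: I*√489/2 ≈ 11.057*I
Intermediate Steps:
H(B, T) = B/4 - B*T/4 (H(B, T) = -((-2*B + B*T) + B)/4 = -(-B + B*T)/4 = B/4 - B*T/4)
I(O, c) = 1 + O/4 (I(O, c) = -1 + (8 + O)/4 = -1 + (2 + O/4) = 1 + O/4)
√(-127 + I(15, H(P, 2))) = √(-127 + (1 + (¼)*15)) = √(-127 + (1 + 15/4)) = √(-127 + 19/4) = √(-489/4) = I*√489/2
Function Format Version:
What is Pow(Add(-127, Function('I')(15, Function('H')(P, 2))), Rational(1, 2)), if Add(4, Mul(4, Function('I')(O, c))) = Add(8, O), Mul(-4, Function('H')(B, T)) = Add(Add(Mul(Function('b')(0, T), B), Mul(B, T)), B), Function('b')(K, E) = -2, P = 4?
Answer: Mul(Rational(1, 2), I, Pow(489, Rational(1, 2))) ≈ Mul(11.057, I)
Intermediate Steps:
Function('H')(B, T) = Add(Mul(Rational(1, 4), B), Mul(Rational(-1, 4), B, T)) (Function('H')(B, T) = Mul(Rational(-1, 4), Add(Add(Mul(-2, B), Mul(B, T)), B)) = Mul(Rational(-1, 4), Add(Mul(-1, B), Mul(B, T))) = Add(Mul(Rational(1, 4), B), Mul(Rational(-1, 4), B, T)))
Function('I')(O, c) = Add(1, Mul(Rational(1, 4), O)) (Function('I')(O, c) = Add(-1, Mul(Rational(1, 4), Add(8, O))) = Add(-1, Add(2, Mul(Rational(1, 4), O))) = Add(1, Mul(Rational(1, 4), O)))
Pow(Add(-127, Function('I')(15, Function('H')(P, 2))), Rational(1, 2)) = Pow(Add(-127, Add(1, Mul(Rational(1, 4), 15))), Rational(1, 2)) = Pow(Add(-127, Add(1, Rational(15, 4))), Rational(1, 2)) = Pow(Add(-127, Rational(19, 4)), Rational(1, 2)) = Pow(Rational(-489, 4), Rational(1, 2)) = Mul(Rational(1, 2), I, Pow(489, Rational(1, 2)))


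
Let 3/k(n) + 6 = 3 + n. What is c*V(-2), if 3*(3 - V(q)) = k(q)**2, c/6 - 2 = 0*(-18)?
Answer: 864/25 ≈ 34.560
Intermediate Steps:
c = 12 (c = 12 + 6*(0*(-18)) = 12 + 6*0 = 12 + 0 = 12)
k(n) = 3/(-3 + n) (k(n) = 3/(-6 + (3 + n)) = 3/(-3 + n))
V(q) = 3 - 3/(-3 + q)**2 (V(q) = 3 - 9/(-3 + q)**2/3 = 3 - 3/(-3 + q)**2)
c*V(-2) = 12*(3 - 3/(-3 - 2)**2) = 12*(3 - 3/(-5)**2) = 12*(3 - 3*1/25) = 12*(3 - 3/25) = 12*(72/25) = 864/25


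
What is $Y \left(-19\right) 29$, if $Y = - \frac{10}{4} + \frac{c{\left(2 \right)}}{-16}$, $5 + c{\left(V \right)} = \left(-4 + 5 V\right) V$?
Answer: $\frac{25897}{16} \approx 1618.6$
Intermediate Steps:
$c{\left(V \right)} = -5 + V \left(-4 + 5 V\right)$ ($c{\left(V \right)} = -5 + \left(-4 + 5 V\right) V = -5 + V \left(-4 + 5 V\right)$)
$Y = - \frac{47}{16}$ ($Y = - \frac{10}{4} + \frac{-5 - 8 + 5 \cdot 2^{2}}{-16} = \left(-10\right) \frac{1}{4} + \left(-5 - 8 + 5 \cdot 4\right) \left(- \frac{1}{16}\right) = - \frac{5}{2} + \left(-5 - 8 + 20\right) \left(- \frac{1}{16}\right) = - \frac{5}{2} + 7 \left(- \frac{1}{16}\right) = - \frac{5}{2} - \frac{7}{16} = - \frac{47}{16} \approx -2.9375$)
$Y \left(-19\right) 29 = \left(- \frac{47}{16}\right) \left(-19\right) 29 = \frac{893}{16} \cdot 29 = \frac{25897}{16}$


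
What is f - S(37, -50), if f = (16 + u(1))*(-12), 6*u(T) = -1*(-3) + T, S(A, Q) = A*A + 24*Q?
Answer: -369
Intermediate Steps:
S(A, Q) = A² + 24*Q
u(T) = ½ + T/6 (u(T) = (-1*(-3) + T)/6 = (3 + T)/6 = ½ + T/6)
f = -200 (f = (16 + (½ + (⅙)*1))*(-12) = (16 + (½ + ⅙))*(-12) = (16 + ⅔)*(-12) = (50/3)*(-12) = -200)
f - S(37, -50) = -200 - (37² + 24*(-50)) = -200 - (1369 - 1200) = -200 - 1*169 = -200 - 169 = -369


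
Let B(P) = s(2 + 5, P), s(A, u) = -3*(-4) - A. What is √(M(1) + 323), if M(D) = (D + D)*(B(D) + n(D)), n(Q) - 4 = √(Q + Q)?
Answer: √(341 + 2*√2) ≈ 18.543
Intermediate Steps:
s(A, u) = 12 - A
B(P) = 5 (B(P) = 12 - (2 + 5) = 12 - 1*7 = 12 - 7 = 5)
n(Q) = 4 + √2*√Q (n(Q) = 4 + √(Q + Q) = 4 + √(2*Q) = 4 + √2*√Q)
M(D) = 2*D*(9 + √2*√D) (M(D) = (D + D)*(5 + (4 + √2*√D)) = (2*D)*(9 + √2*√D) = 2*D*(9 + √2*√D))
√(M(1) + 323) = √(2*1*(9 + √2*√1) + 323) = √(2*1*(9 + √2*1) + 323) = √(2*1*(9 + √2) + 323) = √((18 + 2*√2) + 323) = √(341 + 2*√2)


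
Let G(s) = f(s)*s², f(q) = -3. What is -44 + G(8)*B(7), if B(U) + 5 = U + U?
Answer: -1772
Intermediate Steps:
B(U) = -5 + 2*U (B(U) = -5 + (U + U) = -5 + 2*U)
G(s) = -3*s²
-44 + G(8)*B(7) = -44 + (-3*8²)*(-5 + 2*7) = -44 + (-3*64)*(-5 + 14) = -44 - 192*9 = -44 - 1728 = -1772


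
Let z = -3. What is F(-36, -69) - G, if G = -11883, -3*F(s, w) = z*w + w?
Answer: 11837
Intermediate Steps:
F(s, w) = 2*w/3 (F(s, w) = -(-3*w + w)/3 = -(-2)*w/3 = 2*w/3)
F(-36, -69) - G = (⅔)*(-69) - 1*(-11883) = -46 + 11883 = 11837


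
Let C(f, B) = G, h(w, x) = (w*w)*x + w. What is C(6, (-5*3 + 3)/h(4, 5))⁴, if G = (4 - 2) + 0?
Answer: 16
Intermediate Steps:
G = 2 (G = 2 + 0 = 2)
h(w, x) = w + x*w² (h(w, x) = w²*x + w = x*w² + w = w + x*w²)
C(f, B) = 2
C(6, (-5*3 + 3)/h(4, 5))⁴ = 2⁴ = 16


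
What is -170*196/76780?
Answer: -1666/3839 ≈ -0.43397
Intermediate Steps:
-170*196/76780 = -33320*1/76780 = -1666/3839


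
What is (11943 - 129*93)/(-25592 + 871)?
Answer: 54/24721 ≈ 0.0021844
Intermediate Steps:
(11943 - 129*93)/(-25592 + 871) = (11943 - 11997)/(-24721) = -54*(-1/24721) = 54/24721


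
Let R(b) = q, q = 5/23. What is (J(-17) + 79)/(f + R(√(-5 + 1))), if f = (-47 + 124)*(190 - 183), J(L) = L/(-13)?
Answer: 1334/8957 ≈ 0.14893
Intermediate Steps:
J(L) = -L/13 (J(L) = L*(-1/13) = -L/13)
f = 539 (f = 77*7 = 539)
q = 5/23 (q = 5*(1/23) = 5/23 ≈ 0.21739)
R(b) = 5/23
(J(-17) + 79)/(f + R(√(-5 + 1))) = (-1/13*(-17) + 79)/(539 + 5/23) = (17/13 + 79)/(12402/23) = (1044/13)*(23/12402) = 1334/8957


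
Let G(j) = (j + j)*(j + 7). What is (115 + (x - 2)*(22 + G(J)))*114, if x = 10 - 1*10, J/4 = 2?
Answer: -46626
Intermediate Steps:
J = 8 (J = 4*2 = 8)
G(j) = 2*j*(7 + j) (G(j) = (2*j)*(7 + j) = 2*j*(7 + j))
x = 0 (x = 10 - 10 = 0)
(115 + (x - 2)*(22 + G(J)))*114 = (115 + (0 - 2)*(22 + 2*8*(7 + 8)))*114 = (115 - 2*(22 + 2*8*15))*114 = (115 - 2*(22 + 240))*114 = (115 - 2*262)*114 = (115 - 524)*114 = -409*114 = -46626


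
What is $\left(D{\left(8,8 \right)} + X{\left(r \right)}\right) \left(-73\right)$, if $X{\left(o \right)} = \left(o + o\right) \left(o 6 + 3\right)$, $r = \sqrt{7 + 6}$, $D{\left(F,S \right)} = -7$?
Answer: $-10877 - 438 \sqrt{13} \approx -12456.0$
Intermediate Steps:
$r = \sqrt{13} \approx 3.6056$
$X{\left(o \right)} = 2 o \left(3 + 6 o\right)$ ($X{\left(o \right)} = 2 o \left(6 o + 3\right) = 2 o \left(3 + 6 o\right)$)
$\left(D{\left(8,8 \right)} + X{\left(r \right)}\right) \left(-73\right) = \left(-7 + 6 \sqrt{13} \left(1 + 2 \sqrt{13}\right)\right) \left(-73\right) = 511 - 438 \sqrt{13} \left(1 + 2 \sqrt{13}\right)$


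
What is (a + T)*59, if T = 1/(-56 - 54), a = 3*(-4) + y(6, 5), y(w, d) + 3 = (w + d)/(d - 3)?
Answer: -30857/55 ≈ -561.04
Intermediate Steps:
y(w, d) = -3 + (d + w)/(-3 + d) (y(w, d) = -3 + (w + d)/(d - 3) = -3 + (d + w)/(-3 + d))
a = -19/2 (a = 3*(-4) + (9 + 6 - 2*5)/(-3 + 5) = -12 + (9 + 6 - 10)/2 = -12 + (1/2)*5 = -12 + 5/2 = -19/2 ≈ -9.5000)
T = -1/110 (T = 1/(-110) = -1/110 ≈ -0.0090909)
(a + T)*59 = (-19/2 - 1/110)*59 = -523/55*59 = -30857/55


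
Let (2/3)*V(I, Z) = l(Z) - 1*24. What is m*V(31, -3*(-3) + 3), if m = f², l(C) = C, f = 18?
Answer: -5832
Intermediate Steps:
V(I, Z) = -36 + 3*Z/2 (V(I, Z) = 3*(Z - 1*24)/2 = 3*(Z - 24)/2 = 3*(-24 + Z)/2 = -36 + 3*Z/2)
m = 324 (m = 18² = 324)
m*V(31, -3*(-3) + 3) = 324*(-36 + 3*(-3*(-3) + 3)/2) = 324*(-36 + 3*(9 + 3)/2) = 324*(-36 + (3/2)*12) = 324*(-36 + 18) = 324*(-18) = -5832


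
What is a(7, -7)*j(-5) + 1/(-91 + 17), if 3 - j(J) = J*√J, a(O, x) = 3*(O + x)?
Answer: -1/74 ≈ -0.013514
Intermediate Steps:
a(O, x) = 3*O + 3*x
j(J) = 3 - J^(3/2) (j(J) = 3 - J*√J = 3 - J^(3/2))
a(7, -7)*j(-5) + 1/(-91 + 17) = (3*7 + 3*(-7))*(3 - (-5)^(3/2)) + 1/(-91 + 17) = (21 - 21)*(3 - (-5)*I*√5) + 1/(-74) = 0*(3 + 5*I*√5) - 1/74 = 0 - 1/74 = -1/74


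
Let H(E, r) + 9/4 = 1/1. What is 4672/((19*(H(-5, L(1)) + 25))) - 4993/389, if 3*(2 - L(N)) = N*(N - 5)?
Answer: -1742733/702145 ≈ -2.4820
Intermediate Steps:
L(N) = 2 - N*(-5 + N)/3 (L(N) = 2 - N*(N - 5)/3 = 2 - N*(-5 + N)/3)
H(E, r) = -5/4 (H(E, r) = -9/4 + 1/1 = -9/4 + 1 = -5/4)
4672/((19*(H(-5, L(1)) + 25))) - 4993/389 = 4672/((19*(-5/4 + 25))) - 4993/389 = 4672/((19*(95/4))) - 4993*1/389 = 4672/(1805/4) - 4993/389 = 4672*(4/1805) - 4993/389 = 18688/1805 - 4993/389 = -1742733/702145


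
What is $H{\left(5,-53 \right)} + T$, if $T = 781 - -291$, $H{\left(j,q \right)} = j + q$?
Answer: $1024$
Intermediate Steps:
$T = 1072$ ($T = 781 + 291 = 1072$)
$H{\left(5,-53 \right)} + T = \left(5 - 53\right) + 1072 = -48 + 1072 = 1024$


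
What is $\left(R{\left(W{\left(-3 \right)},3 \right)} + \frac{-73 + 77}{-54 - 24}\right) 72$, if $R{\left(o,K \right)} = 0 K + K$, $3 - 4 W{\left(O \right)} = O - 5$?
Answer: $\frac{2760}{13} \approx 212.31$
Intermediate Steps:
$W{\left(O \right)} = 2 - \frac{O}{4}$ ($W{\left(O \right)} = \frac{3}{4} - \frac{O - 5}{4} = \frac{3}{4} - \frac{-5 + O}{4} = \frac{3}{4} - \left(- \frac{5}{4} + \frac{O}{4}\right) = 2 - \frac{O}{4}$)
$R{\left(o,K \right)} = K$ ($R{\left(o,K \right)} = 0 + K = K$)
$\left(R{\left(W{\left(-3 \right)},3 \right)} + \frac{-73 + 77}{-54 - 24}\right) 72 = \left(3 + \frac{-73 + 77}{-54 - 24}\right) 72 = \left(3 + \frac{4}{-78}\right) 72 = \left(3 + 4 \left(- \frac{1}{78}\right)\right) 72 = \left(3 - \frac{2}{39}\right) 72 = \frac{115}{39} \cdot 72 = \frac{2760}{13}$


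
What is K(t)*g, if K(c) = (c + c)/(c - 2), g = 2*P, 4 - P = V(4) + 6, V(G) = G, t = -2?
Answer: -12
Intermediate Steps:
P = -6 (P = 4 - (4 + 6) = 4 - 1*10 = 4 - 10 = -6)
g = -12 (g = 2*(-6) = -12)
K(c) = 2*c/(-2 + c) (K(c) = (2*c)/(-2 + c) = 2*c/(-2 + c))
K(t)*g = (2*(-2)/(-2 - 2))*(-12) = (2*(-2)/(-4))*(-12) = (2*(-2)*(-¼))*(-12) = 1*(-12) = -12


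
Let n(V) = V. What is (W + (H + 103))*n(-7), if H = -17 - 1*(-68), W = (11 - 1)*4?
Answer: -1358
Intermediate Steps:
W = 40 (W = 10*4 = 40)
H = 51 (H = -17 + 68 = 51)
(W + (H + 103))*n(-7) = (40 + (51 + 103))*(-7) = (40 + 154)*(-7) = 194*(-7) = -1358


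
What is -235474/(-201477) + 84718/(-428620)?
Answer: 41930068697/43178535870 ≈ 0.97109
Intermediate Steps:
-235474/(-201477) + 84718/(-428620) = -235474*(-1/201477) + 84718*(-1/428620) = 235474/201477 - 42359/214310 = 41930068697/43178535870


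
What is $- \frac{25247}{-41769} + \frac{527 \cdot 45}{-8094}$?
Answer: $- \frac{262067539}{112692762} \approx -2.3255$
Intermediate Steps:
$- \frac{25247}{-41769} + \frac{527 \cdot 45}{-8094} = \left(-25247\right) \left(- \frac{1}{41769}\right) + 23715 \left(- \frac{1}{8094}\right) = \frac{25247}{41769} - \frac{7905}{2698} = - \frac{262067539}{112692762}$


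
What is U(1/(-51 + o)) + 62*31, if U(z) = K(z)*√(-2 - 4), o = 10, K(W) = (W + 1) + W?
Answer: 1922 + 39*I*√6/41 ≈ 1922.0 + 2.33*I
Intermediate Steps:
K(W) = 1 + 2*W (K(W) = (1 + W) + W = 1 + 2*W)
U(z) = I*√6*(1 + 2*z) (U(z) = (1 + 2*z)*√(-2 - 4) = (1 + 2*z)*√(-6) = (1 + 2*z)*(I*√6) = I*√6*(1 + 2*z))
U(1/(-51 + o)) + 62*31 = I*√6*(1 + 2/(-51 + 10)) + 62*31 = I*√6*(1 + 2/(-41)) + 1922 = I*√6*(1 + 2*(-1/41)) + 1922 = I*√6*(1 - 2/41) + 1922 = I*√6*(39/41) + 1922 = 39*I*√6/41 + 1922 = 1922 + 39*I*√6/41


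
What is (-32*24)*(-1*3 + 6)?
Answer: -2304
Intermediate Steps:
(-32*24)*(-1*3 + 6) = -768*(-3 + 6) = -768*3 = -2304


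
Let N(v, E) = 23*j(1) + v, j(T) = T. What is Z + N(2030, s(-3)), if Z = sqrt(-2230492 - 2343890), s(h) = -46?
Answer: 2053 + I*sqrt(4574382) ≈ 2053.0 + 2138.8*I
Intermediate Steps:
Z = I*sqrt(4574382) (Z = sqrt(-4574382) = I*sqrt(4574382) ≈ 2138.8*I)
N(v, E) = 23 + v (N(v, E) = 23*1 + v = 23 + v)
Z + N(2030, s(-3)) = I*sqrt(4574382) + (23 + 2030) = I*sqrt(4574382) + 2053 = 2053 + I*sqrt(4574382)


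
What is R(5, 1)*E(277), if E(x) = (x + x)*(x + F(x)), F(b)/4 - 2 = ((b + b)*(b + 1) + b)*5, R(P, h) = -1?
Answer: -1709680010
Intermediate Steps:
F(b) = 8 + 20*b + 40*b*(1 + b) (F(b) = 8 + 4*(((b + b)*(b + 1) + b)*5) = 8 + 4*(((2*b)*(1 + b) + b)*5) = 8 + 4*((2*b*(1 + b) + b)*5) = 8 + 4*((b + 2*b*(1 + b))*5) = 8 + 4*(5*b + 10*b*(1 + b)) = 8 + (20*b + 40*b*(1 + b)) = 8 + 20*b + 40*b*(1 + b))
E(x) = 2*x*(8 + 40*x² + 61*x) (E(x) = (x + x)*(x + (8 + 40*x² + 60*x)) = (2*x)*(8 + 40*x² + 61*x) = 2*x*(8 + 40*x² + 61*x))
R(5, 1)*E(277) = -2*277*(8 + 40*277² + 61*277) = -2*277*(8 + 40*76729 + 16897) = -2*277*(8 + 3069160 + 16897) = -2*277*3086065 = -1*1709680010 = -1709680010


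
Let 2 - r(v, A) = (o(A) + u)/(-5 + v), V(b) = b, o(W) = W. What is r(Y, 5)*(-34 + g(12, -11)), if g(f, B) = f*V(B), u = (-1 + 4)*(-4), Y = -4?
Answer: -1826/9 ≈ -202.89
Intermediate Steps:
u = -12 (u = 3*(-4) = -12)
g(f, B) = B*f (g(f, B) = f*B = B*f)
r(v, A) = 2 - (-12 + A)/(-5 + v) (r(v, A) = 2 - (A - 12)/(-5 + v) = 2 - (-12 + A)/(-5 + v))
r(Y, 5)*(-34 + g(12, -11)) = ((2 - 1*5 + 2*(-4))/(-5 - 4))*(-34 - 11*12) = ((2 - 5 - 8)/(-9))*(-34 - 132) = -⅑*(-11)*(-166) = (11/9)*(-166) = -1826/9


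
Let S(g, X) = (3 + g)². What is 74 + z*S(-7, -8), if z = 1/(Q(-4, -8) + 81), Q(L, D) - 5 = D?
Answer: 2894/39 ≈ 74.205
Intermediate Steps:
Q(L, D) = 5 + D
z = 1/78 (z = 1/((5 - 8) + 81) = 1/(-3 + 81) = 1/78 ≈ 0.012821)
74 + z*S(-7, -8) = 74 + (3 - 7)²/78 = 74 + (1/78)*(-4)² = 74 + (1/78)*16 = 74 + 8/39 = 2894/39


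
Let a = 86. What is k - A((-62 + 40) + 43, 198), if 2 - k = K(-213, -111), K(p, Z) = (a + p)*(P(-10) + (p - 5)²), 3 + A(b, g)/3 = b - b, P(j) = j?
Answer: 6034289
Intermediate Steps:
A(b, g) = -9 (A(b, g) = -9 + 3*(b - b) = -9 + 3*0 = -9 + 0 = -9)
K(p, Z) = (-10 + (-5 + p)²)*(86 + p) (K(p, Z) = (86 + p)*(-10 + (p - 5)²) = (86 + p)*(-10 + (-5 + p)²) = (-10 + (-5 + p)²)*(86 + p))
k = 6034280 (k = 2 - (1290 + (-213)³ - 845*(-213) + 76*(-213)²) = 2 - (1290 - 9663597 + 179985 + 76*45369) = 2 - (1290 - 9663597 + 179985 + 3448044) = 2 - 1*(-6034278) = 2 + 6034278 = 6034280)
k - A((-62 + 40) + 43, 198) = 6034280 - 1*(-9) = 6034280 + 9 = 6034289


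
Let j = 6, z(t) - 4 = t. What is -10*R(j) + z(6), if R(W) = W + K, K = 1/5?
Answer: -52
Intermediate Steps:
z(t) = 4 + t
K = ⅕ ≈ 0.20000
R(W) = ⅕ + W (R(W) = W + ⅕ = ⅕ + W)
-10*R(j) + z(6) = -10*(⅕ + 6) + (4 + 6) = -10*31/5 + 10 = -62 + 10 = -52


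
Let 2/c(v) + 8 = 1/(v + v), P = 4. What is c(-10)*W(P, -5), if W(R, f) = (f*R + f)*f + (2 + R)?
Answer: -5240/161 ≈ -32.547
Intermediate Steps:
c(v) = 2/(-8 + 1/(2*v)) (c(v) = 2/(-8 + 1/(v + v)) = 2/(-8 + 1/(2*v)))
W(R, f) = 2 + R + f*(f + R*f) (W(R, f) = (R*f + f)*f + (2 + R) = (f + R*f)*f + (2 + R) = f*(f + R*f) + (2 + R) = 2 + R + f*(f + R*f))
c(-10)*W(P, -5) = (-4*(-10)/(-1 + 16*(-10)))*(2 + 4 + (-5)² + 4*(-5)²) = (-4*(-10)/(-1 - 160))*(2 + 4 + 25 + 4*25) = (-4*(-10)/(-161))*(2 + 4 + 25 + 100) = -4*(-10)*(-1/161)*131 = -40/161*131 = -5240/161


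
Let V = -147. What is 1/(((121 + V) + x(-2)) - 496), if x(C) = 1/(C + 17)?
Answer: -15/7829 ≈ -0.0019160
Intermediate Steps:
x(C) = 1/(17 + C)
1/(((121 + V) + x(-2)) - 496) = 1/(((121 - 147) + 1/(17 - 2)) - 496) = 1/((-26 + 1/15) - 496) = 1/(-389/15 - 496) = 1/(-7829/15) = -15/7829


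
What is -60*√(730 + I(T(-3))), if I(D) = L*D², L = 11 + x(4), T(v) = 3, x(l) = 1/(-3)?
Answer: -60*√826 ≈ -1724.4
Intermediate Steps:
x(l) = -⅓
L = 32/3 (L = 11 - ⅓ = 32/3 ≈ 10.667)
I(D) = 32*D²/3
-60*√(730 + I(T(-3))) = -60*√(730 + (32/3)*3²) = -60*√(730 + (32/3)*9) = -60*√(730 + 96) = -60*√826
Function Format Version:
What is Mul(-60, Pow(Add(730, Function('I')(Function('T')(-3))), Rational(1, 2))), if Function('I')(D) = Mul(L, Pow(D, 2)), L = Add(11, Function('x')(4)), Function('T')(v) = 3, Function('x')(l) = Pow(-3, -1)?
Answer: Mul(-60, Pow(826, Rational(1, 2))) ≈ -1724.4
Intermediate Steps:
Function('x')(l) = Rational(-1, 3)
L = Rational(32, 3) (L = Add(11, Rational(-1, 3)) = Rational(32, 3) ≈ 10.667)
Function('I')(D) = Mul(Rational(32, 3), Pow(D, 2))
Mul(-60, Pow(Add(730, Function('I')(Function('T')(-3))), Rational(1, 2))) = Mul(-60, Pow(Add(730, Mul(Rational(32, 3), Pow(3, 2))), Rational(1, 2))) = Mul(-60, Pow(Add(730, Mul(Rational(32, 3), 9)), Rational(1, 2))) = Mul(-60, Pow(Add(730, 96), Rational(1, 2))) = Mul(-60, Pow(826, Rational(1, 2)))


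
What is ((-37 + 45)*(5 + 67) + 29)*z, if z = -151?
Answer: -91355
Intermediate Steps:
((-37 + 45)*(5 + 67) + 29)*z = ((-37 + 45)*(5 + 67) + 29)*(-151) = (8*72 + 29)*(-151) = (576 + 29)*(-151) = 605*(-151) = -91355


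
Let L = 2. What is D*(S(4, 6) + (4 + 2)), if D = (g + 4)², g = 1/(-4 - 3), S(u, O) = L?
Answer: 5832/49 ≈ 119.02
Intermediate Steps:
S(u, O) = 2
g = -⅐ (g = 1/(-7) = -⅐ ≈ -0.14286)
D = 729/49 (D = (-⅐ + 4)² = (27/7)² = 729/49 ≈ 14.878)
D*(S(4, 6) + (4 + 2)) = 729*(2 + (4 + 2))/49 = 729*(2 + 6)/49 = (729/49)*8 = 5832/49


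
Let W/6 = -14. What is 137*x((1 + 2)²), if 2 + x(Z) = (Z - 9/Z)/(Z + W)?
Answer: -21646/75 ≈ -288.61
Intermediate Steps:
W = -84 (W = 6*(-14) = -84)
x(Z) = -2 + (Z - 9/Z)/(-84 + Z) (x(Z) = -2 + (Z - 9/Z)/(Z - 84) = -2 + (Z - 9/Z)/(-84 + Z))
137*x((1 + 2)²) = 137*((-9 - ((1 + 2)²)² + 168*(1 + 2)²)/(((1 + 2)²)*(-84 + (1 + 2)²))) = 137*((-9 - (3²)² + 168*3²)/((3²)*(-84 + 3²))) = 137*((-9 - 1*9² + 168*9)/(9*(-84 + 9))) = 137*((⅑)*(-9 - 1*81 + 1512)/(-75)) = 137*((⅑)*(-1/75)*(-9 - 81 + 1512)) = 137*((⅑)*(-1/75)*1422) = 137*(-158/75) = -21646/75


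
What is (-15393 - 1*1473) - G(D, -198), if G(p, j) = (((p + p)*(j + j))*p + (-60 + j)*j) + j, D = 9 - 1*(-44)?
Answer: 2156976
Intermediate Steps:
D = 53 (D = 9 + 44 = 53)
G(p, j) = j + j*(-60 + j) + 4*j*p**2 (G(p, j) = (((2*p)*(2*j))*p + j*(-60 + j)) + j = ((4*j*p)*p + j*(-60 + j)) + j = (4*j*p**2 + j*(-60 + j)) + j = (j*(-60 + j) + 4*j*p**2) + j = j + j*(-60 + j) + 4*j*p**2)
(-15393 - 1*1473) - G(D, -198) = (-15393 - 1*1473) - (-198)*(-59 - 198 + 4*53**2) = (-15393 - 1473) - (-198)*(-59 - 198 + 4*2809) = -16866 - (-198)*(-59 - 198 + 11236) = -16866 - (-198)*10979 = -16866 - 1*(-2173842) = -16866 + 2173842 = 2156976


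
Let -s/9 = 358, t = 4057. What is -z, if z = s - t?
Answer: 7279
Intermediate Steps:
s = -3222 (s = -9*358 = -3222)
z = -7279 (z = -3222 - 1*4057 = -3222 - 4057 = -7279)
-z = -1*(-7279) = 7279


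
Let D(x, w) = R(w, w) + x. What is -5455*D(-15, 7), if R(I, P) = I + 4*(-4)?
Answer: 130920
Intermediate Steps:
R(I, P) = -16 + I (R(I, P) = I - 16 = -16 + I)
D(x, w) = -16 + w + x (D(x, w) = (-16 + w) + x = -16 + w + x)
-5455*D(-15, 7) = -5455*(-16 + 7 - 15) = -5455*(-24) = 130920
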